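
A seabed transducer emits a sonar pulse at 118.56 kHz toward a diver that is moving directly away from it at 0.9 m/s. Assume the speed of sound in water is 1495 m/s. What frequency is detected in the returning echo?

118.4 kHz

The diver first receives the wave as a moving observer: f₁ = f₀ · (v − u)/v = 118.56 × (1495 − 0.9)/1495 ≈ 118.5 kHz.
On reflection it acts as a source moving away from the stationary detector: f₂ = f₁ · v/(v + u) = 118.5 × 1495/1495.9 ≈ 118.4 kHz.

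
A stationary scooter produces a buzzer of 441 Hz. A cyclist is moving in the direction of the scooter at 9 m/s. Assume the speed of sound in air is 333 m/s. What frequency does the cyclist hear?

Moving observer, stationary source: f' = f · (v + v_o)/v.
f' = 441 × (333 + 9)/333 = 441 × 342/333 ≈ 453 Hz.

453 Hz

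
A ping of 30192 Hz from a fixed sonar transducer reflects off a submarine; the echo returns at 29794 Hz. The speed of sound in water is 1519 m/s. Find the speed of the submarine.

10.1 m/s

Double Doppler shift off a moving reflector: f₂ = f₀ · (v + u)/(v − u) (u > 0 toward emitter).
Rearranging, u = v · (f₂ − f₀)/(f₂ + f₀) = 1519 × -398/59986 ≈ -10.1 m/s.
So the submarine is moving at 10.1 m/s away from the emitter.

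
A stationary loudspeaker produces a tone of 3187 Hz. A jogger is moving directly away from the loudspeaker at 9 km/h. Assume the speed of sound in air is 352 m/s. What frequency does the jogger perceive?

9 km/h = 2.5 m/s.
Only the observer moves, away from the source, so f' = f · (v − v_o)/v.
f' = 3187 × (352 − 2.5)/352 = 3187 × 349.5/352 ≈ 3164 Hz.

3164 Hz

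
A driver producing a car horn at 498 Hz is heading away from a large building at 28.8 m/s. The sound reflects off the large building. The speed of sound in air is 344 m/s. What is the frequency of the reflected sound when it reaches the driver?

The large building receives the sound from a moving source: f₁ = f₀ · v/(v + v_e) = 498 × 344/372.8 ≈ 460 Hz.
On the return leg the driver is a moving observer: f₂ = f₁ · (v − v_e)/v = 460 × 315.2/344 ≈ 421 Hz.
Equivalently f₂ = f₀ · (v − v_e)/(v + v_e).

421 Hz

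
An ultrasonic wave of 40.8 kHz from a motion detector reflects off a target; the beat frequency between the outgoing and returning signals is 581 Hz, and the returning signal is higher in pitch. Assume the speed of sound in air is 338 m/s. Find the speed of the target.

2.39 m/s

Double Doppler shift off a moving reflector: f₂ = f₀ · (v + u)/(v − u) (u > 0 toward emitter).
Returning signal is higher, so f₂ = f₀ + Δf = 40800 + 581 = 41381 Hz.
Rearranging, u = v · (f₂ − f₀)/(f₂ + f₀) = 338 × 581/82181 ≈ 2.39 m/s.
So the target is moving at 2.39 m/s toward the emitter.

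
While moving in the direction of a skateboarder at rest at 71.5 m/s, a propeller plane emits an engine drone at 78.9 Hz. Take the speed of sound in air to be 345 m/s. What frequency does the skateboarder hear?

With the source moving toward a stationary observer, f' = f · v/(v − v_s).
f' = 78.9 × 345/(345 − 71.5) = 78.9 × 345/273.5 ≈ 100 Hz.

100 Hz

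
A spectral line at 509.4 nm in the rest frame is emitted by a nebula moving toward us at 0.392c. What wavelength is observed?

336.7 nm

Relativistic Doppler for wavelength: λ' = λ₀ · √((1 − β)/(1 + β)).
λ' = 509.4 × √(0.6080/1.3920) = 509.4 × 0.66089 ≈ 336.7 nm.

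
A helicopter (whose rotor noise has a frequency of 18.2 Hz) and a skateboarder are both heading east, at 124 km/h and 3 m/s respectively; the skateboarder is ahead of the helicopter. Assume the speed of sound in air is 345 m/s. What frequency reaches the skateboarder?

20.0 Hz

124 km/h = 34.44 m/s.
The skateboarder is ahead, so the helicopter is moving toward it while the skateboarder is moving away from the helicopter.
Both move, so f' = f · (v − v_o)/(v − v_s).
f' = 18.2 × (345 − 3)/(345 − 34.44) = 18.2 × 342/310.56 ≈ 20.0 Hz.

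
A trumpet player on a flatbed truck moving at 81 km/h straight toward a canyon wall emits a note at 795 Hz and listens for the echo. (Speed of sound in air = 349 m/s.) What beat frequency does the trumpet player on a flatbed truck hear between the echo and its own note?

110 Hz

81 km/h = 22.5 m/s.
The canyon wall receives the sound from a moving source: f₁ = f₀ · v/(v − v_e) = 795 × 349/326.5 ≈ 849.8 Hz.
On the return leg the trumpet player on a flatbed truck is a moving observer: f₂ = f₁ · (v + v_e)/v = 849.8 × 371.5/349 ≈ 904.6 Hz.
Beat against the emitted tone: |f₂ − f₀| = 2v_e·f₀/(v − v_e) = 2 × 22.5 × 795/326.5 ≈ 110 Hz.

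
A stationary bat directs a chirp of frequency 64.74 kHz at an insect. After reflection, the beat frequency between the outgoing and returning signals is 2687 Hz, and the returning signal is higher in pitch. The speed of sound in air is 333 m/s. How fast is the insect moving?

6.8 m/s

Double Doppler shift off a moving reflector: f₂ = f₀ · (v + u)/(v − u) (u > 0 toward emitter).
Returning signal is higher, so f₂ = f₀ + Δf = 64740 + 2687 = 67427 Hz.
Rearranging, u = v · (f₂ − f₀)/(f₂ + f₀) = 333 × 2687/132167 ≈ 6.8 m/s.
So the insect is moving at 6.8 m/s toward the emitter.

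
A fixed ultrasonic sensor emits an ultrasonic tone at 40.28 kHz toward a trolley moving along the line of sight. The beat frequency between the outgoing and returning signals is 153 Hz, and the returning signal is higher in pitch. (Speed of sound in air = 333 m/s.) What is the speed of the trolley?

0.63 m/s

Double Doppler shift off a moving reflector: f₂ = f₀ · (v + u)/(v − u) (u > 0 toward emitter).
Returning signal is higher, so f₂ = f₀ + Δf = 40280 + 153 = 40433 Hz.
Rearranging, u = v · (f₂ − f₀)/(f₂ + f₀) = 333 × 153/80713 ≈ 0.63 m/s.
So the trolley is moving at 0.63 m/s toward the emitter.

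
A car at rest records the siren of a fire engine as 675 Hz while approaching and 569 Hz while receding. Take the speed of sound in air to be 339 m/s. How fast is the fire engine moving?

29 m/s

f₁/f₂ = (v + v_s)/(v − v_s), so v_s = v · (f₁ − f₂)/(f₁ + f₂).
v_s = 339 × (675 − 569)/(675 + 569) = 339 × 106/1244 ≈ 29 m/s.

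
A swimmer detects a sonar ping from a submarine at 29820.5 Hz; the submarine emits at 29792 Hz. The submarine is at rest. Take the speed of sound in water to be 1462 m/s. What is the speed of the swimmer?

1.40 m/s

f' > f, so the swimmer is approaching.
f' = f · (v + v_o)/v ⇒ v_o = v · |f'/f − 1|.
v_o = 1462 × |29820.5/29792 − 1| = 1462 × 0.0009566 ≈ 1.40 m/s.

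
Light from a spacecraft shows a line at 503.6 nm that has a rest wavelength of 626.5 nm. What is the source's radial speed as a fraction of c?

0.215

λ'/λ₀ = 0.8038 < 1 (blueshift), so the source is approaching.
λ'/λ₀ = √((1 − β)/(1 + β)) for an approaching source ⇒ β = (1 − r²)/(1 + r²) with r = λ'/λ₀.
β = (1 − 0.6461)/(1 + 0.6461) ≈ 0.215.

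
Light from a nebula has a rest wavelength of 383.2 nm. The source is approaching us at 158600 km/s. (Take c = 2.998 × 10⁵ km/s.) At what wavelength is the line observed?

212.7 nm

β = v/c = 158600/299800 = 0.5290.
Relativistic Doppler for wavelength: λ' = λ₀ · √((1 − β)/(1 + β)).
λ' = 383.2 × √(0.4710/1.5290) = 383.2 × 0.55500 ≈ 212.7 nm.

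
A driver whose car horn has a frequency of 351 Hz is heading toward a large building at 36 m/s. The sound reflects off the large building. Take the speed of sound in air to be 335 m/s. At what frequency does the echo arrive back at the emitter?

436 Hz

The large building receives the sound from a moving source: f₁ = f₀ · v/(v − v_e) = 351 × 335/299 ≈ 393 Hz.
On the return leg the driver is a moving observer: f₂ = f₁ · (v + v_e)/v = 393 × 371/335 ≈ 436 Hz.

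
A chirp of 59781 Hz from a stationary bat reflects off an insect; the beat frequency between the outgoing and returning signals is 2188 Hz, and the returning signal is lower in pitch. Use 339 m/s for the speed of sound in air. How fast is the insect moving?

Double Doppler shift off a moving reflector: f₂ = f₀ · (v + u)/(v − u) (u > 0 toward emitter).
Returning signal is lower, so f₂ = f₀ − Δf = 59781 − 2188 = 57593 Hz.
Rearranging, u = v · (f₂ − f₀)/(f₂ + f₀) = 339 × -2188/117374 ≈ -6.3 m/s.
So the insect is moving at 6.3 m/s away from the emitter.

6.3 m/s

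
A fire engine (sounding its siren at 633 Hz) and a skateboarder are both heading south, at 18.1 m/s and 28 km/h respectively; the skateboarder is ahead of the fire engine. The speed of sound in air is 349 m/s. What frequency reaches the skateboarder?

28 km/h = 7.778 m/s.
The skateboarder is ahead, so the fire engine is moving toward it while the skateboarder is moving away from the fire engine.
With source approaching and observer receding, f' = f · (v − v_o)/(v − v_s).
f' = 633 × (349 − 7.778)/(349 − 18.1) = 633 × 341.22/330.9 ≈ 653 Hz.

653 Hz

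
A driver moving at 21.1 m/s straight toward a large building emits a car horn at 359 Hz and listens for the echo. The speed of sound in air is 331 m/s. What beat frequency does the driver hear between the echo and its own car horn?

The large building receives the sound from a moving source: f₁ = f₀ · v/(v − v_e) = 359 × 331/309.9 ≈ 383.4 Hz.
On the return leg the driver is a moving observer: f₂ = f₁ · (v + v_e)/v = 383.4 × 352.1/331 ≈ 407.9 Hz.
Equivalently f₂ = f₀ · (v + v_e)/(v − v_e).
Beat against the emitted tone: |f₂ − f₀| = 2v_e·f₀/(v − v_e) = 2 × 21.1 × 359/309.9 ≈ 48.9 Hz.

48.9 Hz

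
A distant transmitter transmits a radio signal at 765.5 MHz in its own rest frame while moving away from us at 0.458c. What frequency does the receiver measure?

466.7 MHz

Relativistic Doppler for frequency: f' = f₀ · √((1 − β)/(1 + β)).
f' = 765.5 × √(0.5420/1.4580) = 765.5 × 0.60971 ≈ 466.7 MHz.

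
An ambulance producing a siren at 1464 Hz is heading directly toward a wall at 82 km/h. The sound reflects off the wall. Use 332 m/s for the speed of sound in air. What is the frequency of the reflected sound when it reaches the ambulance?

82 km/h = 22.78 m/s.
The wall receives the sound from a moving source: f₁ = f₀ · v/(v − v_e) = 1464 × 332/309.22 ≈ 1572 Hz.
On the return leg the ambulance is a moving observer: f₂ = f₁ · (v + v_e)/v = 1572 × 354.78/332 ≈ 1680 Hz.
Equivalently f₂ = f₀ · (v + v_e)/(v − v_e).

1680 Hz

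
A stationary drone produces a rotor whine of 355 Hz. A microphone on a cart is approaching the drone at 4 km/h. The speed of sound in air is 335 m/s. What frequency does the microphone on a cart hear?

356 Hz

4 km/h = 1.111 m/s.
Moving observer, stationary source: f' = f · (v + v_o)/v.
f' = 355 × (335 + 1.111)/335 = 355 × 336.11/335 ≈ 356 Hz.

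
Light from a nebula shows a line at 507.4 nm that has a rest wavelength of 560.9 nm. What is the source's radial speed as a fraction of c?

0.100c

λ'/λ₀ = 0.9046 < 1 (blueshift), so the source is approaching.
λ'/λ₀ = √((1 − β)/(1 + β)) for an approaching source ⇒ β = (1 − r²)/(1 + r²) with r = λ'/λ₀.
β = (1 − 0.8183)/(1 + 0.8183) ≈ 0.100.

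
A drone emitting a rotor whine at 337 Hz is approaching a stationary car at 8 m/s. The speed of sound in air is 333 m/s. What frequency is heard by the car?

Only the source moves, toward the listener, so f' = f · v/(v − v_s).
f' = 337 × 333/(333 − 8) = 337 × 333/325 ≈ 345 Hz.

345 Hz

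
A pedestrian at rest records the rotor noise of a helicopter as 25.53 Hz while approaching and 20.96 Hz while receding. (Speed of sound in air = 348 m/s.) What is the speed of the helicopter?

34 m/s

f₁/f₂ = (v + v_s)/(v − v_s), so v_s = v · (f₁ − f₂)/(f₁ + f₂).
v_s = 348 × (25.53 − 20.96)/(25.53 + 20.96) = 348 × 4.57/46.49 ≈ 34 m/s.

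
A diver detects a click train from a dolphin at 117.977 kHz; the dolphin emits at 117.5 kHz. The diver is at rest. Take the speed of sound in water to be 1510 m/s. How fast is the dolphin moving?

f' > f, so the dolphin is approaching.
f' = f · v/(v − v_s) ⇒ v_s = v · |1 − f/f'|.
v_s = 1510 × |1 − 117.5/117.977| = 1510 × 0.004043 ≈ 6.1 m/s.

6.1 m/s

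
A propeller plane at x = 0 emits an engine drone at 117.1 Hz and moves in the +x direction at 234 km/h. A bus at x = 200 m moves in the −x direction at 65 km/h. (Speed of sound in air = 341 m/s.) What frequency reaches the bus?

234 km/h = 65 m/s; 65 km/h = 18.06 m/s.
The observer lies on the +x side, so the source is heading toward the observer and the observer is heading toward the source.
General Doppler shift: f' = f · (v + v_o)/(v − v_s).
f' = 117.1 × (341 + 18.06)/(341 − 65) = 117.1 × 359.06/276 ≈ 152 Hz.

152 Hz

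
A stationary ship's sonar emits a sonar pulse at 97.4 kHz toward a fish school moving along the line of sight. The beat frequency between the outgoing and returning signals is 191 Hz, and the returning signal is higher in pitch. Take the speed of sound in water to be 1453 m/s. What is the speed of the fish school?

Double Doppler shift off a moving reflector: f₂ = f₀ · (v + u)/(v − u) (u > 0 toward emitter).
Returning signal is higher, so f₂ = f₀ + Δf = 97400 + 191 = 97591 Hz.
Rearranging, u = v · (f₂ − f₀)/(f₂ + f₀) = 1453 × 191/194991 ≈ 1.42 m/s.
So the fish school is moving at 1.42 m/s toward the emitter.

1.42 m/s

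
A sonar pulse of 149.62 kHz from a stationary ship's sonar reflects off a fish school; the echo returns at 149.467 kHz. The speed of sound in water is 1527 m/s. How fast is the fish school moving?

0.78 m/s

Double Doppler shift off a moving reflector: f₂ = f₀ · (v + u)/(v − u) (u > 0 toward emitter).
Rearranging, u = v · (f₂ − f₀)/(f₂ + f₀) = 1527 × -0.153/299.087 ≈ -0.78 m/s.
So the fish school is moving at 0.78 m/s away from the emitter.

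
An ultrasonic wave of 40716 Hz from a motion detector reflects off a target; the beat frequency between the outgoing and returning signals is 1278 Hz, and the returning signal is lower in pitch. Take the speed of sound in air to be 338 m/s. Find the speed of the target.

5.4 m/s

Double Doppler shift off a moving reflector: f₂ = f₀ · (v + u)/(v − u) (u > 0 toward emitter).
Returning signal is lower, so f₂ = f₀ − Δf = 40716 − 1278 = 39438 Hz.
Rearranging, u = v · (f₂ − f₀)/(f₂ + f₀) = 338 × -1278/80154 ≈ -5.4 m/s.
So the target is moving at 5.4 m/s away from the emitter.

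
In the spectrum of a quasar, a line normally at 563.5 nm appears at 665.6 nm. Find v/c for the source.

λ'/λ₀ = 1.1812 > 1 (redshift), so the source is receding.
λ'/λ₀ = √((1 + β)/(1 − β)) for a receding source ⇒ β = (r² − 1)/(r² + 1) with r = λ'/λ₀.
β = (1.3952 − 1)/(1.3952 + 1) ≈ 0.165.

0.165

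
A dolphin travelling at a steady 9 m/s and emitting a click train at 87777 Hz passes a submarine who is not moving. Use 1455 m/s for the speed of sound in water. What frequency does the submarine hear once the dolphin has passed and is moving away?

87237 Hz

Receding: f₂ = f · v/(v + v_s) = 87777 × 1455/1464 ≈ 87237 Hz.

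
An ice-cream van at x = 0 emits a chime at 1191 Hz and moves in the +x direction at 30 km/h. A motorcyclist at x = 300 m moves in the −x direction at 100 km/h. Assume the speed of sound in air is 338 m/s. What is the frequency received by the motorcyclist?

1321 Hz

30 km/h = 8.333 m/s; 100 km/h = 27.78 m/s.
The observer lies on the +x side, so the source is heading toward the observer and the observer is heading toward the source.
Both move, so f' = f · (v + v_o)/(v − v_s).
f' = 1191 × (338 + 27.78)/(338 − 8.333) = 1191 × 365.78/329.67 ≈ 1321 Hz.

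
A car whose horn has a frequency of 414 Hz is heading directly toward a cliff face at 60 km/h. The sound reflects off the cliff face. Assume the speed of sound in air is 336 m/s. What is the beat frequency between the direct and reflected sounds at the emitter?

60 km/h = 16.67 m/s.
The cliff face receives the sound from a moving source: f₁ = f₀ · v/(v − v_e) = 414 × 336/319.33 ≈ 435.6 Hz.
On the return leg the car is a moving observer: f₂ = f₁ · (v + v_e)/v = 435.6 × 352.67/336 ≈ 457.2 Hz.
Beat against the emitted tone: |f₂ − f₀| = 2v_e·f₀/(v − v_e) = 2 × 16.67 × 414/319.33 ≈ 43.2 Hz.

43.2 Hz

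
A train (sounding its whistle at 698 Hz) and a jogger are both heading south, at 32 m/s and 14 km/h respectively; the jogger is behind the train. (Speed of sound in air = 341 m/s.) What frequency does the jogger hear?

645 Hz

14 km/h = 3.889 m/s.
The jogger is behind, so the train is moving away from it while the jogger is moving toward the train.
Both move, so f' = f · (v + v_o)/(v + v_s).
f' = 698 × (341 + 3.889)/(341 + 32) = 698 × 344.89/373 ≈ 645 Hz.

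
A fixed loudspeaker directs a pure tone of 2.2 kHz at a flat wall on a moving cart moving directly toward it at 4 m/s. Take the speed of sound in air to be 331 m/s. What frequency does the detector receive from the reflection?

The flat wall on a moving cart first receives the wave as a moving observer: f₁ = f₀ · (v + u)/v = 2.2 × (331 + 4)/331 ≈ 2.23 kHz.
The reflection then acts as a moving source: f₂ = f₁ · v/(v − u) ≈ 2.25 kHz.

2.25 kHz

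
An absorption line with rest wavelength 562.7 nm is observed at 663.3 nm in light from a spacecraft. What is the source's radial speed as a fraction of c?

0.163

λ'/λ₀ = 1.1788 > 1 (redshift), so the source is receding.
λ'/λ₀ = √((1 + β)/(1 − β)) for a receding source ⇒ β = (r² − 1)/(r² + 1) with r = λ'/λ₀.
β = (1.3895 − 1)/(1.3895 + 1) ≈ 0.163.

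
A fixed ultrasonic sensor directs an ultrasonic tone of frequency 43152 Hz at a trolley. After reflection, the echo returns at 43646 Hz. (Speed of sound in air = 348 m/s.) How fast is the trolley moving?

1.98 m/s

Double Doppler shift off a moving reflector: f₂ = f₀ · (v + u)/(v − u) (u > 0 toward emitter).
Rearranging, u = v · (f₂ − f₀)/(f₂ + f₀) = 348 × 494/86798 ≈ 1.98 m/s.
So the trolley is moving at 1.98 m/s toward the emitter.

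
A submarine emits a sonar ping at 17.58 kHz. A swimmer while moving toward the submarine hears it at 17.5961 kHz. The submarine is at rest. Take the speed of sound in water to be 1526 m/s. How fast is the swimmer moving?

1.40 m/s

f' = f · (v + v_o)/v ⇒ v_o = v · |f'/f − 1|.
v_o = 1526 × |17.5961/17.58 − 1| = 1526 × 0.0009158 ≈ 1.40 m/s.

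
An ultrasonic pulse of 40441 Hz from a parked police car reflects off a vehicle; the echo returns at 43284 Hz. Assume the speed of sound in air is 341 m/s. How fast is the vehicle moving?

Double Doppler shift off a moving reflector: f₂ = f₀ · (v + u)/(v − u) (u > 0 toward emitter).
Rearranging, u = v · (f₂ − f₀)/(f₂ + f₀) = 341 × 2843/83725 ≈ 11.6 m/s.
So the vehicle is moving at 11.6 m/s toward the emitter.

11.6 m/s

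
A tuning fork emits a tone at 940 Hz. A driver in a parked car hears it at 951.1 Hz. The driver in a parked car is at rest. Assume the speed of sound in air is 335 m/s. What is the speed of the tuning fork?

f' > f, so the tuning fork is approaching.
f' = f · v/(v − v_s) ⇒ v_s = v · |1 − f/f'|.
v_s = 335 × |1 − 940/951.1| = 335 × 0.01167 ≈ 3.9 m/s.

3.9 m/s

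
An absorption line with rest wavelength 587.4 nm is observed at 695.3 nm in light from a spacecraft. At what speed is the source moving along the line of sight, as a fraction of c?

λ'/λ₀ = 1.1837 > 1 (redshift), so the source is receding.
λ'/λ₀ = √((1 + β)/(1 − β)) for a receding source ⇒ β = (r² − 1)/(r² + 1) with r = λ'/λ₀.
β = (1.4011 − 1)/(1.4011 + 1) ≈ 0.167.

0.167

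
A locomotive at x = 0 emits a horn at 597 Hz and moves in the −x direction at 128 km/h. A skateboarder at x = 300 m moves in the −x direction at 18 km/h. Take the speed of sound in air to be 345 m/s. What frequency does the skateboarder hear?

549 Hz

128 km/h = 35.56 m/s; 18 km/h = 5 m/s.
The observer lies on the +x side, so the source is heading away from the observer and the observer is heading toward the source.
With source receding and observer approaching, f' = f · (v + v_o)/(v + v_s).
f' = 597 × (345 + 5)/(345 + 35.56) = 597 × 350/380.56 ≈ 549 Hz.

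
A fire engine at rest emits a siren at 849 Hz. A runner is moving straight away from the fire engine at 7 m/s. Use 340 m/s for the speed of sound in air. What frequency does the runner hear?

Moving observer, stationary source: f' = f · (v − v_o)/v.
f' = 849 × (340 − 7)/340 = 849 × 333/340 ≈ 832 Hz.

832 Hz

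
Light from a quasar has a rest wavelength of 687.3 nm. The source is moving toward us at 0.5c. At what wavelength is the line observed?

Relativistic Doppler for wavelength: λ' = λ₀ · √((1 − β)/(1 + β)).
λ' = 687.3 × √(0.5000/1.5000) = 687.3 × 0.57735 ≈ 396.8 nm.

396.8 nm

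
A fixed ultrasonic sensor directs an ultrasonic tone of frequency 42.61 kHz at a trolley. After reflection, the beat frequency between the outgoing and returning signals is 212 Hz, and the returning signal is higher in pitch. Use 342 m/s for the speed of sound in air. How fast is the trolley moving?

Double Doppler shift off a moving reflector: f₂ = f₀ · (v + u)/(v − u) (u > 0 toward emitter).
Returning signal is higher, so f₂ = f₀ + Δf = 42610 + 212 = 42822 Hz.
Rearranging, u = v · (f₂ − f₀)/(f₂ + f₀) = 342 × 212/85432 ≈ 0.85 m/s.
So the trolley is moving at 0.85 m/s toward the emitter.

0.85 m/s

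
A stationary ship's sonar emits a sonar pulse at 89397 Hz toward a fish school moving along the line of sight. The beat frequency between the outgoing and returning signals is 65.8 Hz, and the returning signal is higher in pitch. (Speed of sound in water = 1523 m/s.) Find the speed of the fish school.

0.56 m/s

Double Doppler shift off a moving reflector: f₂ = f₀ · (v + u)/(v − u) (u > 0 toward emitter).
Returning signal is higher, so f₂ = f₀ + Δf = 89397 + 65.8 = 89462.8 Hz.
Rearranging, u = v · (f₂ − f₀)/(f₂ + f₀) = 1523 × 65.8/178859.8 ≈ 0.56 m/s.
So the fish school is moving at 0.56 m/s toward the emitter.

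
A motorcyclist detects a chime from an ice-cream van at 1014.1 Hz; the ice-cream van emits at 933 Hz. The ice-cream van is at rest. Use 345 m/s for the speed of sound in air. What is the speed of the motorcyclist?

f' > f, so the motorcyclist is approaching.
f' = f · (v + v_o)/v ⇒ v_o = v · |f'/f − 1|.
v_o = 345 × |1014.1/933 − 1| = 345 × 0.08692 ≈ 30 m/s.

30 m/s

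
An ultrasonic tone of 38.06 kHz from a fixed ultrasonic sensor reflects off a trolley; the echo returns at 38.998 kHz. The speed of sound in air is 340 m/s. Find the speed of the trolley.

4.1 m/s

Double Doppler shift off a moving reflector: f₂ = f₀ · (v + u)/(v − u) (u > 0 toward emitter).
Rearranging, u = v · (f₂ − f₀)/(f₂ + f₀) = 340 × 0.938/77.058 ≈ 4.1 m/s.
So the trolley is moving at 4.1 m/s toward the emitter.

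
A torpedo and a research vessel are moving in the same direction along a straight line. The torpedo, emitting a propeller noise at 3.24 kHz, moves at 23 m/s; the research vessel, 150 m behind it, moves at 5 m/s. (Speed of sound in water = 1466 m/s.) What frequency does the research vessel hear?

The research vessel is behind, so the torpedo is moving away from it while the research vessel is moving toward the torpedo.
With source receding and observer approaching, f' = f · (v + v_o)/(v + v_s).
f' = 3.24 × (1466 + 5)/(1466 + 23) = 3.24 × 1471/1489 ≈ 3.20 kHz.

3.20 kHz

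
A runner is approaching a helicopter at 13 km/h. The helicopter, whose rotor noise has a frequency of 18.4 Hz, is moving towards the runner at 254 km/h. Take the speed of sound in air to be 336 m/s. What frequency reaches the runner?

254 km/h = 70.56 m/s; 13 km/h = 3.611 m/s.
General Doppler shift: f' = f · (v + v_o)/(v − v_s).
f' = 18.4 × (336 + 3.611)/(336 − 70.56) = 18.4 × 339.61/265.44 ≈ 23.5 Hz.

23.5 Hz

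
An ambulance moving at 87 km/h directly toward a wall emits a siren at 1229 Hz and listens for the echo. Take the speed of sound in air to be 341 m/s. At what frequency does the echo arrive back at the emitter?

87 km/h = 24.17 m/s.
The wall receives the sound from a moving source: f₁ = f₀ · v/(v − v_e) = 1229 × 341/316.83 ≈ 1323 Hz.
On the return leg the ambulance is a moving observer: f₂ = f₁ · (v + v_e)/v = 1323 × 365.17/341 ≈ 1416 Hz.

1416 Hz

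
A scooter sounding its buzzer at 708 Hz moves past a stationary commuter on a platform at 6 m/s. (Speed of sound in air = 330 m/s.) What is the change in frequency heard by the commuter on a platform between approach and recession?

Approaching: f₁ = f · v/(v − v_s) = 708 × 330/324 ≈ 721.1 Hz.
Receding: f₂ = f · v/(v + v_s) = 708 × 330/336 ≈ 695.4 Hz.
Drop: f₁ − f₂ = 2f·v·v_s/(v² − v_s²) = 2 × 708 × 330 × 6/(330² − 6²) ≈ 25.8 Hz.

25.8 Hz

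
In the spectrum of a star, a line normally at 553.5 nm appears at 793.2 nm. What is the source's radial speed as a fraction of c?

0.345c

λ'/λ₀ = 1.4331 > 1 (redshift), so the source is receding.
λ'/λ₀ = √((1 + β)/(1 − β)) for a receding source ⇒ β = (r² − 1)/(r² + 1) with r = λ'/λ₀.
β = (2.0537 − 1)/(2.0537 + 1) ≈ 0.345.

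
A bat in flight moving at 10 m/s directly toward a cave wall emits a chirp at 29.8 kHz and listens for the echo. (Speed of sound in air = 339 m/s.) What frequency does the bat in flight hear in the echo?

31.6 kHz

The cave wall receives the sound from a moving source: f₁ = f₀ · v/(v − v_e) = 29.8 × 339/329 ≈ 30.7 kHz.
On the return leg the bat in flight is a moving observer: f₂ = f₁ · (v + v_e)/v = 30.7 × 349/339 ≈ 31.6 kHz.
Equivalently f₂ = f₀ · (v + v_e)/(v − v_e).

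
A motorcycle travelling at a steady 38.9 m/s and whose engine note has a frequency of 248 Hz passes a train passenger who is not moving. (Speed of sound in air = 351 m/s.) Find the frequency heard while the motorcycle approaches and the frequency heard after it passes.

279 Hz approaching; 223 Hz receding

Approaching: f₁ = f · v/(v − v_s) = 248 × 351/312.1 ≈ 279 Hz.
Receding: f₂ = f · v/(v + v_s) = 248 × 351/389.9 ≈ 223 Hz.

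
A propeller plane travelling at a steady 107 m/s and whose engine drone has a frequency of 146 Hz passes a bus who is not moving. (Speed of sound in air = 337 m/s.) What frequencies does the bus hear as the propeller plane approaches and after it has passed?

214 Hz approaching; 111 Hz receding

Approaching: f₁ = f · v/(v − v_s) = 146 × 337/230 ≈ 214 Hz.
Receding: f₂ = f · v/(v + v_s) = 146 × 337/444 ≈ 111 Hz.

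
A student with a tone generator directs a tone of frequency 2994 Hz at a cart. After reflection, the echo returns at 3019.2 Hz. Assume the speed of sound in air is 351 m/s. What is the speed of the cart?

Double Doppler shift off a moving reflector: f₂ = f₀ · (v + u)/(v − u) (u > 0 toward emitter).
Rearranging, u = v · (f₂ − f₀)/(f₂ + f₀) = 351 × 25.2/6013.2 ≈ 1.47 m/s.
So the cart is moving at 1.47 m/s toward the emitter.

1.47 m/s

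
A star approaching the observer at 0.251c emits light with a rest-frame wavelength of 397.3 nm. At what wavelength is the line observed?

Relativistic Doppler for wavelength: λ' = λ₀ · √((1 − β)/(1 + β)).
λ' = 397.3 × √(0.7490/1.2510) = 397.3 × 0.77377 ≈ 307.4 nm.

307.4 nm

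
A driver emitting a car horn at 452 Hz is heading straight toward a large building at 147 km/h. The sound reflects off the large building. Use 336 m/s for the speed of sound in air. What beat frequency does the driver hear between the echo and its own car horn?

147 km/h = 40.83 m/s.
The large building receives the sound from a moving source: f₁ = f₀ · v/(v − v_e) = 452 × 336/295.17 ≈ 514.5 Hz.
On the return leg the driver is a moving observer: f₂ = f₁ · (v + v_e)/v = 514.5 × 376.83/336 ≈ 577.1 Hz.
Beat against the emitted tone: |f₂ − f₀| = 2v_e·f₀/(v − v_e) = 2 × 40.83 × 452/295.17 ≈ 125 Hz.

125 Hz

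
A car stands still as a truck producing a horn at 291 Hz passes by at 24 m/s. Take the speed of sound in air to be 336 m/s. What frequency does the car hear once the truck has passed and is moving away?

Receding: f₂ = f · v/(v + v_s) = 291 × 336/360 ≈ 272 Hz.

272 Hz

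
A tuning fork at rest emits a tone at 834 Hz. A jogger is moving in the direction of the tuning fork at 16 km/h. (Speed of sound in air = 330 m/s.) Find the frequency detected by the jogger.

845 Hz

16 km/h = 4.444 m/s.
Only the observer moves, toward the source, so f' = f · (v + v_o)/v.
f' = 834 × (330 + 4.444)/330 = 834 × 334.44/330 ≈ 845 Hz.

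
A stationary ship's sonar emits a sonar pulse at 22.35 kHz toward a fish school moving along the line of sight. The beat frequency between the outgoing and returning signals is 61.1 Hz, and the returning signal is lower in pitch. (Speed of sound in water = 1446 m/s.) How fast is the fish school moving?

1.98 m/s

Double Doppler shift off a moving reflector: f₂ = f₀ · (v + u)/(v − u) (u > 0 toward emitter).
Returning signal is lower, so f₂ = f₀ − Δf = 22350 − 61.1 = 22288.9 Hz.
Rearranging, u = v · (f₂ − f₀)/(f₂ + f₀) = 1446 × -61.1/44638.9 ≈ -1.98 m/s.
So the fish school is moving at 1.98 m/s away from the emitter.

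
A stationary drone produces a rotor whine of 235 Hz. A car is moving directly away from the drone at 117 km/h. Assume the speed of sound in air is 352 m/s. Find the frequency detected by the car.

117 km/h = 32.5 m/s.
Only the observer moves, away from the source, so f' = f · (v − v_o)/v.
f' = 235 × (352 − 32.5)/352 = 235 × 319.5/352 ≈ 213 Hz.

213 Hz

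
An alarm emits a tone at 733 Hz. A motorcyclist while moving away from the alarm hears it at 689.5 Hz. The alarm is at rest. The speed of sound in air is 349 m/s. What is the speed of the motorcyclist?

20.7 m/s

f' = f · (v − v_o)/v ⇒ v_o = v · |f'/f − 1|.
v_o = 349 × |689.5/733 − 1| = 349 × 0.05935 ≈ 20.7 m/s.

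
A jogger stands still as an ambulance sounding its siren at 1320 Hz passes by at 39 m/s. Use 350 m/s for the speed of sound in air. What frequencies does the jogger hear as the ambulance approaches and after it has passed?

1486 Hz approaching; 1188 Hz receding

Approaching: f₁ = f · v/(v − v_s) = 1320 × 350/311 ≈ 1486 Hz.
Receding: f₂ = f · v/(v + v_s) = 1320 × 350/389 ≈ 1188 Hz.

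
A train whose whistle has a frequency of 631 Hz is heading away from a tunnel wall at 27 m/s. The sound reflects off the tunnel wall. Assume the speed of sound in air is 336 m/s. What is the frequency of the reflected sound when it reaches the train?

537 Hz

The tunnel wall receives the sound from a moving source: f₁ = f₀ · v/(v + v_e) = 631 × 336/363 ≈ 584 Hz.
On the return leg the train is a moving observer: f₂ = f₁ · (v − v_e)/v = 584 × 309/336 ≈ 537 Hz.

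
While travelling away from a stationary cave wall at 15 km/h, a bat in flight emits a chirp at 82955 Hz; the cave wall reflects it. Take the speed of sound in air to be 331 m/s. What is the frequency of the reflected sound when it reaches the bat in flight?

80892 Hz

15 km/h = 4.167 m/s.
The cave wall receives the sound from a moving source: f₁ = f₀ · v/(v + v_e) = 82955 × 331/335.17 ≈ 81924 Hz.
On the return leg the bat in flight is a moving observer: f₂ = f₁ · (v − v_e)/v = 81924 × 326.83/331 ≈ 80892 Hz.
Equivalently f₂ = f₀ · (v − v_e)/(v + v_e).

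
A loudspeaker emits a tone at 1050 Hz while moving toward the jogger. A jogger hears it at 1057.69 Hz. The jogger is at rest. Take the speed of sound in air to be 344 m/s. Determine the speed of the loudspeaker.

f' = f · v/(v − v_s) ⇒ v_s = v · |1 − f/f'|.
v_s = 344 × |1 − 1050/1057.69| = 344 × 0.007271 ≈ 2.50 m/s.

2.50 m/s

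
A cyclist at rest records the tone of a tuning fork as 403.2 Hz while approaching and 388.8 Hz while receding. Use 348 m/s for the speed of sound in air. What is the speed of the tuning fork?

f₁/f₂ = (v + v_s)/(v − v_s), so v_s = v · (f₁ − f₂)/(f₁ + f₂).
v_s = 348 × (403.2 − 388.8)/(403.2 + 388.8) = 348 × 14.4/792.0 ≈ 6.3 m/s.

6.3 m/s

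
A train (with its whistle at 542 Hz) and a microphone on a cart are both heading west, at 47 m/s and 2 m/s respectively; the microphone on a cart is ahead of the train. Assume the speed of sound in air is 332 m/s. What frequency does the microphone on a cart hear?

628 Hz

The microphone on a cart is ahead, so the train is moving toward it while the microphone on a cart is moving away from the train.
With source approaching and observer receding, f' = f · (v − v_o)/(v − v_s).
f' = 542 × (332 − 2)/(332 − 47) = 542 × 330/285 ≈ 628 Hz.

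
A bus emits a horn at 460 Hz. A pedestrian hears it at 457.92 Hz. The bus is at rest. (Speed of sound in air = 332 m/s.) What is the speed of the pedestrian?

1.50 m/s

f' < f, so the pedestrian is receding.
f' = f · (v − v_o)/v ⇒ v_o = v · |f'/f − 1|.
v_o = 332 × |457.92/460 − 1| = 332 × 0.004522 ≈ 1.50 m/s.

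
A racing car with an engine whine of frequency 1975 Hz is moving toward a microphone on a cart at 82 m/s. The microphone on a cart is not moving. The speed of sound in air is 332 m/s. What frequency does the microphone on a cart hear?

Only the source moves, toward the listener, so f' = f · v/(v − v_s).
f' = 1975 × 332/(332 − 82) = 1975 × 332/250 ≈ 2623 Hz.

2623 Hz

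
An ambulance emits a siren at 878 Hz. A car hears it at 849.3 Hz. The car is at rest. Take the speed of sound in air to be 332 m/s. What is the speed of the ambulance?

11.2 m/s

f' < f, so the ambulance is receding.
f' = f · v/(v + v_s) ⇒ v_s = v · |1 − f/f'|.
v_s = 332 × |1 − 878/849.3| = 332 × 0.03379 ≈ 11.2 m/s.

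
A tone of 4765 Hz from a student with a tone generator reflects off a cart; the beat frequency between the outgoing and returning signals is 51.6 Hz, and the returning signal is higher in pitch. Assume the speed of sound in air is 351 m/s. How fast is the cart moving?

Double Doppler shift off a moving reflector: f₂ = f₀ · (v + u)/(v − u) (u > 0 toward emitter).
Returning signal is higher, so f₂ = f₀ + Δf = 4765 + 51.6 = 4816.6 Hz.
Rearranging, u = v · (f₂ − f₀)/(f₂ + f₀) = 351 × 51.6/9581.6 ≈ 1.89 m/s.
So the cart is moving at 1.89 m/s toward the emitter.

1.89 m/s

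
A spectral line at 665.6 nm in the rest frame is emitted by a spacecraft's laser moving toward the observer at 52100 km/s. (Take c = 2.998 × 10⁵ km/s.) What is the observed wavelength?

558.4 nm

β = v/c = 52100/299800 = 0.1738.
Relativistic Doppler for wavelength: λ' = λ₀ · √((1 − β)/(1 + β)).
λ' = 665.6 × √(0.8262/1.1738) = 665.6 × 0.83898 ≈ 558.4 nm.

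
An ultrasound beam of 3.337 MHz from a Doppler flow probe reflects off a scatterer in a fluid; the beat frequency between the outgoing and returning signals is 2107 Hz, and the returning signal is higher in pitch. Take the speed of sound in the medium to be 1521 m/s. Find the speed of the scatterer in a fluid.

Double Doppler shift off a moving reflector: f₂ = f₀ · (v + u)/(v − u) (u > 0 toward emitter).
Returning signal is higher, so f₂ = f₀ + Δf = 3337000 + 2107 = 3339107 Hz.
Rearranging, u = v · (f₂ − f₀)/(f₂ + f₀) = 1521 × 2107/6676107 ≈ 0.48 m/s.
So the scatterer in a fluid is moving at 0.48 m/s toward the emitter.

0.48 m/s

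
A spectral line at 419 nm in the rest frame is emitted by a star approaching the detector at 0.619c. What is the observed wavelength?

203.3 nm

Relativistic Doppler for wavelength: λ' = λ₀ · √((1 − β)/(1 + β)).
λ' = 419 × √(0.3810/1.6190) = 419 × 0.48511 ≈ 203.3 nm.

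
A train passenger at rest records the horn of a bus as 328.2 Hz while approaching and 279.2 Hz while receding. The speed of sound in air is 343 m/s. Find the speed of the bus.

f₁/f₂ = (v + v_s)/(v − v_s), so v_s = v · (f₁ − f₂)/(f₁ + f₂).
v_s = 343 × (328.2 − 279.2)/(328.2 + 279.2) = 343 × 49.0/607.4 ≈ 28 m/s.

28 m/s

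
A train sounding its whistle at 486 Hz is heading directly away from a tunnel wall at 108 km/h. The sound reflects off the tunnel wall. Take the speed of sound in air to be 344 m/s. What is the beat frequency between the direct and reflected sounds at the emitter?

108 km/h = 30 m/s.
The tunnel wall receives the sound from a moving source: f₁ = f₀ · v/(v + v_e) = 486 × 344/374 ≈ 447.0 Hz.
On the return leg the train is a moving observer: f₂ = f₁ · (v − v_e)/v = 447.0 × 314/344 ≈ 408.0 Hz.
Equivalently f₂ = f₀ · (v − v_e)/(v + v_e).
Beat against the emitted tone: |f₂ − f₀| = 2v_e·f₀/(v + v_e) = 2 × 30 × 486/374 ≈ 78 Hz.

78 Hz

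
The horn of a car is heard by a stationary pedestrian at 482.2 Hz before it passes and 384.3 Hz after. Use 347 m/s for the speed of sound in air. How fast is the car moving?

f₁/f₂ = (v + v_s)/(v − v_s), so v_s = v · (f₁ − f₂)/(f₁ + f₂).
v_s = 347 × (482.2 − 384.3)/(482.2 + 384.3) = 347 × 97.9/866.5 ≈ 39 m/s.

39 m/s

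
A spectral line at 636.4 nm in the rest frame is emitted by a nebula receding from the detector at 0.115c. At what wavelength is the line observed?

714.3 nm

Relativistic Doppler for wavelength: λ' = λ₀ · √((1 + β)/(1 − β)).
λ' = 636.4 × √(1.1150/0.8850) = 636.4 × 1.12245 ≈ 714.3 nm.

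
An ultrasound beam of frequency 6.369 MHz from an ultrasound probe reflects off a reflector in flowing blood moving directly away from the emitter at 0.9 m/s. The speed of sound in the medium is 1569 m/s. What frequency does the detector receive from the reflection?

The reflector in flowing blood first receives the wave as a moving observer: f₁ = f₀ · (v − u)/v = 6.369 × (1569 − 0.9)/1569 ≈ 6.365 MHz.
The reflection then acts as a moving source: f₂ = f₁ · v/(v + u) ≈ 6.362 MHz.
Equivalently f₂ = f₀ · (v − u)/(v + u).

6.362 MHz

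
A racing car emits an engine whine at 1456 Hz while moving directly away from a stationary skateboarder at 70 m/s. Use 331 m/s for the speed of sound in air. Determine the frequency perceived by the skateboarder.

1202 Hz

Only the source moves, away from the listener, so f' = f · v/(v + v_s).
f' = 1456 × 331/(331 + 70) = 1456 × 331/401 ≈ 1202 Hz.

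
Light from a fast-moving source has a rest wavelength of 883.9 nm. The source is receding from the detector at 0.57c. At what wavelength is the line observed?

Relativistic Doppler for wavelength: λ' = λ₀ · √((1 + β)/(1 − β)).
λ' = 883.9 × √(1.5700/0.4300) = 883.9 × 1.91080 ≈ 1689.0 nm.

1689.0 nm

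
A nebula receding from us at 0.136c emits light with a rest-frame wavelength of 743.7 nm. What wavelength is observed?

Relativistic Doppler for wavelength: λ' = λ₀ · √((1 + β)/(1 − β)).
λ' = 743.7 × √(1.1360/0.8640) = 743.7 × 1.14665 ≈ 852.8 nm.

852.8 nm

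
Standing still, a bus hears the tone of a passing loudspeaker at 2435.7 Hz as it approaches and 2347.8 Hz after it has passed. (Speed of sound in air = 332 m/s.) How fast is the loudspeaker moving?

f₁/f₂ = (v + v_s)/(v − v_s), so v_s = v · (f₁ − f₂)/(f₁ + f₂).
v_s = 332 × (2435.7 − 2347.8)/(2435.7 + 2347.8) = 332 × 87.9/4783.5 ≈ 6.1 m/s.

6.1 m/s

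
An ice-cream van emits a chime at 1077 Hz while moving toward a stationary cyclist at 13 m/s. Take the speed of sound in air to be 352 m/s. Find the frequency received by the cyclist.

Moving source, stationary observer: f' = f · v/(v − v_s) since the source is approaching.
f' = 1077 × 352/(352 − 13) = 1077 × 352/339 ≈ 1118 Hz.

1118 Hz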